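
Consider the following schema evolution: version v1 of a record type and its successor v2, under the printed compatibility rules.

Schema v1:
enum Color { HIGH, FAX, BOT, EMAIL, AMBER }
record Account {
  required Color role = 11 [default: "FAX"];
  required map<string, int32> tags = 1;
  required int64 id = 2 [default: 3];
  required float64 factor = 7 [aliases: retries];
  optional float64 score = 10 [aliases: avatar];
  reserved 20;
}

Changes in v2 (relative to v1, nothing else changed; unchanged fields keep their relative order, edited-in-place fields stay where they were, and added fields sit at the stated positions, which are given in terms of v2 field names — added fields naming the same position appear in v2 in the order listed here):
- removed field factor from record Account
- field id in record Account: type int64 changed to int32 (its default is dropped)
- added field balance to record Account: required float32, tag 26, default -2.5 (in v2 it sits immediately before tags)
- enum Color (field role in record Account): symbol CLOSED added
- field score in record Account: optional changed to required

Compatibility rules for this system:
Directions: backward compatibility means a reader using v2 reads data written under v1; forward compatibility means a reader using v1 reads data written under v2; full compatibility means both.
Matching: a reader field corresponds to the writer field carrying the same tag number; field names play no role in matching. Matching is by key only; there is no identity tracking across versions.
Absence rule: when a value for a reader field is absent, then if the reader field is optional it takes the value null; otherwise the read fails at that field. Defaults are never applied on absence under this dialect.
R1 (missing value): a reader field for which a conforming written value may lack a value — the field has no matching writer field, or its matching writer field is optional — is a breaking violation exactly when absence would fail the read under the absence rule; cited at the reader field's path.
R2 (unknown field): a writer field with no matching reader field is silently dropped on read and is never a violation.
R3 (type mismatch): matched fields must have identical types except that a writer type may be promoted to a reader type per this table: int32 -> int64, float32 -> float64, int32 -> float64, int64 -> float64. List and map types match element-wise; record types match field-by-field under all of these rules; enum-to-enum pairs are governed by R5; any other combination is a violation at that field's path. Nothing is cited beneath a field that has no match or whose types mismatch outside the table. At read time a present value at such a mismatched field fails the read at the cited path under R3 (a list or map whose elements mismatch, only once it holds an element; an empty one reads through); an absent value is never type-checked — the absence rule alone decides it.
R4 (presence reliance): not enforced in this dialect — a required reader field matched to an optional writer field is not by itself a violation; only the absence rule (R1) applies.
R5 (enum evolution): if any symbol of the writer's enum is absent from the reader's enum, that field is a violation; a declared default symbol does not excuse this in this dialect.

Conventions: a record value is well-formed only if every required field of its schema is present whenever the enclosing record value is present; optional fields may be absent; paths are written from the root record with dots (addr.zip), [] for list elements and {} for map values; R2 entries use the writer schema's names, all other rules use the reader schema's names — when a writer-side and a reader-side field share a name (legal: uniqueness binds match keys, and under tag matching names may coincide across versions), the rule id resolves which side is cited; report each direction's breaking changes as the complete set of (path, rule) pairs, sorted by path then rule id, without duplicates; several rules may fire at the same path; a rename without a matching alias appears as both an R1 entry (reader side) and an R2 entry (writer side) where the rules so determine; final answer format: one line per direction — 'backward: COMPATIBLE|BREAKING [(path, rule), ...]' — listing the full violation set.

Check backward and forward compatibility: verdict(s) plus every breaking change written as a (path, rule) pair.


backward: BREAKING [(balance, R1), (id, R3), (score, R1)]; forward: BREAKING [(factor, R1), (role, R5)]

in Account below, arrows point writer -> reader
backward pass over Account, reader schema v2, writer schema v1:
  Color -> Color, writer required: role aligns to role
  balance: no writer-side match
  map<string, int32> -> map<string, int32>, writer required: tags aligns to tags
  int64 -> int32, writer required: id aligns to id
  float64 -> float64, writer optional: score aligns to score
  factor (writer side), unknown to reader
  breaking: (balance, R1)
  breaking: (id, R3)
  breaking: (score, R1)
  => backward: BREAKING (3)
forward pass over Account, reader schema v1, writer schema v2:
  Color -> Color, writer required: role aligns to role
  map<string, int32> -> map<string, int32>, writer required: tags aligns to tags
  int32 -> int64, writer required: id aligns to id
  factor: no writer-side match
  float64 -> float64, writer required: score aligns to score
  balance (writer side), unknown to reader
  breaking: (factor, R1)
  breaking: (role, R5)
  => forward: BREAKING (2)


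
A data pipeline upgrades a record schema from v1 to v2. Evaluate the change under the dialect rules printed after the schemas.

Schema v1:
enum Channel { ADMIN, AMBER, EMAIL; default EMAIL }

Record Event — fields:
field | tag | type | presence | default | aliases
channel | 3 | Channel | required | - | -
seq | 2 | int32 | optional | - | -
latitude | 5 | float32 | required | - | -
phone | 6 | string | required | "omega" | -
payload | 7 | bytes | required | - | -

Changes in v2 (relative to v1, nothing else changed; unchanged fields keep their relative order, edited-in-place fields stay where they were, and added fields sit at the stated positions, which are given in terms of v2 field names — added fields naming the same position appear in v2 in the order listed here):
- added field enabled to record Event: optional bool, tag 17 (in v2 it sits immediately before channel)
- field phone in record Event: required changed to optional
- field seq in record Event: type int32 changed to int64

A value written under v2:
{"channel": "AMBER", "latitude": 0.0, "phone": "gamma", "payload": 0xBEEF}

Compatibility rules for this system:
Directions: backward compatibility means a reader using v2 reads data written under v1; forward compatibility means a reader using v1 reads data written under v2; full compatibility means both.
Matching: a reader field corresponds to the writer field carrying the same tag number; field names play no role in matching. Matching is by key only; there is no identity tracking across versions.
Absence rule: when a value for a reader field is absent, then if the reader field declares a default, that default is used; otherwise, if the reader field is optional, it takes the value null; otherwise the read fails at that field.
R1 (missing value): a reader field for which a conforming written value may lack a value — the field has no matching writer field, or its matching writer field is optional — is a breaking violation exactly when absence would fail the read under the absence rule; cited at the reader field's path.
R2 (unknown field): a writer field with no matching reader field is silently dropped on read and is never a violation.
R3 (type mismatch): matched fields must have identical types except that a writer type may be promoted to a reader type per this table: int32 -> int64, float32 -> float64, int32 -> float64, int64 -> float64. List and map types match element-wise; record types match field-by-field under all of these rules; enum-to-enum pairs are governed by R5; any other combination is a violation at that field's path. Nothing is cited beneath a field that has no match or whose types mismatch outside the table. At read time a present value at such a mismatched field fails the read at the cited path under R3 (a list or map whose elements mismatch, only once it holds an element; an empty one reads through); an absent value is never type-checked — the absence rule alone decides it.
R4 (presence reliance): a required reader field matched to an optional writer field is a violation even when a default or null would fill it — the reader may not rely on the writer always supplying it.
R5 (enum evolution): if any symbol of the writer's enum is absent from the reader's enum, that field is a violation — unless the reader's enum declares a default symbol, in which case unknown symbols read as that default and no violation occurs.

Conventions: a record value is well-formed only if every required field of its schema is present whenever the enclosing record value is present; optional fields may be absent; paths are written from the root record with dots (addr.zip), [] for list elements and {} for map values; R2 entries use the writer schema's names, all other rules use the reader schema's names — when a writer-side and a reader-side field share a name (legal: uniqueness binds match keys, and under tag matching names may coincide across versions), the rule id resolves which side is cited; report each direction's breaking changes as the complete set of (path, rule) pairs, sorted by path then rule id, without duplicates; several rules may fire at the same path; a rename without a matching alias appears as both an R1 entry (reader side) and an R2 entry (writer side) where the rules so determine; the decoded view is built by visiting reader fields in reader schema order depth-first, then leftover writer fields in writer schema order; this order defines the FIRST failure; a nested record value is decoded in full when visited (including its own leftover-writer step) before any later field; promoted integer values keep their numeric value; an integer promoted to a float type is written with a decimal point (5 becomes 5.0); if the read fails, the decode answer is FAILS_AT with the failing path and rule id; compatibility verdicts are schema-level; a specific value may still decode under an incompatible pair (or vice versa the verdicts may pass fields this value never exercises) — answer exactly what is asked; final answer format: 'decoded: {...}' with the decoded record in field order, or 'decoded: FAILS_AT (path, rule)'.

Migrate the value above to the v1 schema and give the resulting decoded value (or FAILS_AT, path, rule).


arrows below run writer -> reader for Event
decode walk for Event under reader schema v1:
  channel := "AMBER"
  seq := null (absent, optional -> null)
  latitude := 0.0
  phone := "gamma"
  payload := 0xBEEF
  => decoded: {"channel": "AMBER", "seq": null, "latitude": 0.0, "phone": "gamma", "payload": 0xBEEF}
the other Event changes do not affect what is asked:
  added field enabled to record Event: optional bool, tag 17 (in v2 it sits immediately before channel) -> fires no rule on Event under this dialect and leaves the result unchanged
  field phone in record Event: required changed to optional -> a verdict-level change on Event — the shown value reads the same
  field seq in record Event: type int32 changed to int64 -> a verdict-level change on Event — the shown value reads the same

decoded: {"channel": "AMBER", "seq": null, "latitude": 0.0, "phone": "gamma", "payload": 0xBEEF}


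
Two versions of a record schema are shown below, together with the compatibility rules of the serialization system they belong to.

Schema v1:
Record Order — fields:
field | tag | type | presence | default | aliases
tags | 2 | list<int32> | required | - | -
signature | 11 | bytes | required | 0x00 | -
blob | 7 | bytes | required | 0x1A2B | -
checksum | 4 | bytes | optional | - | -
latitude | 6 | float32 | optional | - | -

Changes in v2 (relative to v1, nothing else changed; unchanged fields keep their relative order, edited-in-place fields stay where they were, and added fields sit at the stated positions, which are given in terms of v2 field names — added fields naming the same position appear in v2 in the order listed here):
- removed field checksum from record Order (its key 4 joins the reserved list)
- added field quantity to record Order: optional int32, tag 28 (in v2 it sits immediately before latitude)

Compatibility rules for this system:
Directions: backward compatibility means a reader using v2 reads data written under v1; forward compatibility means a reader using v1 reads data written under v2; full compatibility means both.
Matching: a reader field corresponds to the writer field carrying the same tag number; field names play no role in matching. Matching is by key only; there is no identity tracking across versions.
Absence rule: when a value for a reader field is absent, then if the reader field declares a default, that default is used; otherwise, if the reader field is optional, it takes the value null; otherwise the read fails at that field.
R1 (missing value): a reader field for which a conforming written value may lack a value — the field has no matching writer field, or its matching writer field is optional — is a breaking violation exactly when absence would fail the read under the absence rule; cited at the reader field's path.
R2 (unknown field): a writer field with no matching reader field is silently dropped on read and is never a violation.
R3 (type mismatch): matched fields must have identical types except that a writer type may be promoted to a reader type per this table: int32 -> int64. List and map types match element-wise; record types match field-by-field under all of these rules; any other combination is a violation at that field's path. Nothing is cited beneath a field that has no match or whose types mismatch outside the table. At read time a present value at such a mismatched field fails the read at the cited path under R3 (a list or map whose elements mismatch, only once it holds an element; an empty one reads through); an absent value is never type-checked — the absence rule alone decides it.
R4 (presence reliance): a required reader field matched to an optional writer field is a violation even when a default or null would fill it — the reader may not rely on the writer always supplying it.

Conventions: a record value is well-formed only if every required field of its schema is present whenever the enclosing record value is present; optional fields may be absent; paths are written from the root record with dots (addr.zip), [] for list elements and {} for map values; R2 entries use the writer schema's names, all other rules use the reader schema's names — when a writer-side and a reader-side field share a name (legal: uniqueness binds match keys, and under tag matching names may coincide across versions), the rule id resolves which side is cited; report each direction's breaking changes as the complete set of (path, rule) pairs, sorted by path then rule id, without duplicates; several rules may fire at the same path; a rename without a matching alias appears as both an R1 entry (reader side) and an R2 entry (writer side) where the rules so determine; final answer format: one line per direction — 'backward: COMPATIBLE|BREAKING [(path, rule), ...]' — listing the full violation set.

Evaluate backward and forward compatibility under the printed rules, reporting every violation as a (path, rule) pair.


the writer's type comes first in each Order pair
backward for Order (reader v2, writer v1):
  writer required, list<int32> -> list<int32>: reader tags maps from writer tags
  writer required, bytes -> bytes: reader signature maps from writer signature
  writer required, bytes -> bytes: reader blob maps from writer blob
  no writer field matches reader quantity
  writer optional, float32 -> float32: reader latitude maps from writer latitude
  writer field checksum has no reader counterpart
  nothing fires on Order: backward is COMPATIBLE
forward for Order (reader v1, writer v2):
  writer required, list<int32> -> list<int32>: reader tags maps from writer tags
  writer required, bytes -> bytes: reader signature maps from writer signature
  writer required, bytes -> bytes: reader blob maps from writer blob
  no writer field matches reader checksum
  writer optional, float32 -> float32: reader latitude maps from writer latitude
  writer field quantity has no reader counterpart
  nothing fires on Order: forward is COMPATIBLE

backward: COMPATIBLE []; forward: COMPATIBLE []


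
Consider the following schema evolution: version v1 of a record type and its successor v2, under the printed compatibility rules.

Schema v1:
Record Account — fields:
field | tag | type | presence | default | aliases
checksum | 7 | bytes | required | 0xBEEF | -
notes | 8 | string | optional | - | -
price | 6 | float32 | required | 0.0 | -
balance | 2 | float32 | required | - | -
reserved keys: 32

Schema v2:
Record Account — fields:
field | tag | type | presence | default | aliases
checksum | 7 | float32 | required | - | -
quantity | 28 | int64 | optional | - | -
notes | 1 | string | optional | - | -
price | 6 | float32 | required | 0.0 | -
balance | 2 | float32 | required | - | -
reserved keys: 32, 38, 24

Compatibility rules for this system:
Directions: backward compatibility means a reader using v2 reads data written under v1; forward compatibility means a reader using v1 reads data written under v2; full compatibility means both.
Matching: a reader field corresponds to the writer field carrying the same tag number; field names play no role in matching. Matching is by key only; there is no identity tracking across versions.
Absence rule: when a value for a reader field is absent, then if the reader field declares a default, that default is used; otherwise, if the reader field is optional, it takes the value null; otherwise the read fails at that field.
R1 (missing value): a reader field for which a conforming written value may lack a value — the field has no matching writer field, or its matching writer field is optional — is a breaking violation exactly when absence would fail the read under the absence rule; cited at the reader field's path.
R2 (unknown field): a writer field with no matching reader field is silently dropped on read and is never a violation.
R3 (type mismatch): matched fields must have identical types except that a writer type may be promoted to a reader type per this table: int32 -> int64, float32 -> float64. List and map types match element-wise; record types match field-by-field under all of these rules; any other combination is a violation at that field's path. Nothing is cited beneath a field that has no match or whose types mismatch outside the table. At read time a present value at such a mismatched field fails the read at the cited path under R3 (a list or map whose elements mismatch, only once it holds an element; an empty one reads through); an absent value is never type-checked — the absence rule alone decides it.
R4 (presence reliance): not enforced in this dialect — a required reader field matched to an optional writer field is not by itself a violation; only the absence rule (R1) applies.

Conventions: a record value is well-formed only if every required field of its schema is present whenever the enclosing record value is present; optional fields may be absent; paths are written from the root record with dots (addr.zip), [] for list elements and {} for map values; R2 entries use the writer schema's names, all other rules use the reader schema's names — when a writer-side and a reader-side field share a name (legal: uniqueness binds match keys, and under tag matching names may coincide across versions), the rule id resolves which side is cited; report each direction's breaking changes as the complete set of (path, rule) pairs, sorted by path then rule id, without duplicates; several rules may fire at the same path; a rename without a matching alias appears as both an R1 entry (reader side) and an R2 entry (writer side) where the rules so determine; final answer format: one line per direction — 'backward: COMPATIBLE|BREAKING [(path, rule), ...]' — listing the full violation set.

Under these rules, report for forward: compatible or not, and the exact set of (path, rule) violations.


in Account below, arrows point writer -> reader
forward pass over Account, reader schema v1, writer schema v2:
  checksum: float32 -> bytes, writer required; from checksum
  notes: no writer-side match
  price: float32 -> float32, writer required; from price
  balance: float32 -> float32, writer required; from balance
  writer field quantity has no reader counterpart
  writer field notes has no reader counterpart
  R3 fires at checksum
  => 1 violation(s): forward is BREAKING for Account
remaining Account differences; none change what is asked:
  field notes in record Account: tag 8 changed to 1 -> inert for the asked Account verdict: nothing fires
  added field quantity to record Account: optional int64, tag 28 (in v2 it sits immediately before notes) -> inert for the asked Account verdict: nothing fires

forward: BREAKING [(checksum, R3)]


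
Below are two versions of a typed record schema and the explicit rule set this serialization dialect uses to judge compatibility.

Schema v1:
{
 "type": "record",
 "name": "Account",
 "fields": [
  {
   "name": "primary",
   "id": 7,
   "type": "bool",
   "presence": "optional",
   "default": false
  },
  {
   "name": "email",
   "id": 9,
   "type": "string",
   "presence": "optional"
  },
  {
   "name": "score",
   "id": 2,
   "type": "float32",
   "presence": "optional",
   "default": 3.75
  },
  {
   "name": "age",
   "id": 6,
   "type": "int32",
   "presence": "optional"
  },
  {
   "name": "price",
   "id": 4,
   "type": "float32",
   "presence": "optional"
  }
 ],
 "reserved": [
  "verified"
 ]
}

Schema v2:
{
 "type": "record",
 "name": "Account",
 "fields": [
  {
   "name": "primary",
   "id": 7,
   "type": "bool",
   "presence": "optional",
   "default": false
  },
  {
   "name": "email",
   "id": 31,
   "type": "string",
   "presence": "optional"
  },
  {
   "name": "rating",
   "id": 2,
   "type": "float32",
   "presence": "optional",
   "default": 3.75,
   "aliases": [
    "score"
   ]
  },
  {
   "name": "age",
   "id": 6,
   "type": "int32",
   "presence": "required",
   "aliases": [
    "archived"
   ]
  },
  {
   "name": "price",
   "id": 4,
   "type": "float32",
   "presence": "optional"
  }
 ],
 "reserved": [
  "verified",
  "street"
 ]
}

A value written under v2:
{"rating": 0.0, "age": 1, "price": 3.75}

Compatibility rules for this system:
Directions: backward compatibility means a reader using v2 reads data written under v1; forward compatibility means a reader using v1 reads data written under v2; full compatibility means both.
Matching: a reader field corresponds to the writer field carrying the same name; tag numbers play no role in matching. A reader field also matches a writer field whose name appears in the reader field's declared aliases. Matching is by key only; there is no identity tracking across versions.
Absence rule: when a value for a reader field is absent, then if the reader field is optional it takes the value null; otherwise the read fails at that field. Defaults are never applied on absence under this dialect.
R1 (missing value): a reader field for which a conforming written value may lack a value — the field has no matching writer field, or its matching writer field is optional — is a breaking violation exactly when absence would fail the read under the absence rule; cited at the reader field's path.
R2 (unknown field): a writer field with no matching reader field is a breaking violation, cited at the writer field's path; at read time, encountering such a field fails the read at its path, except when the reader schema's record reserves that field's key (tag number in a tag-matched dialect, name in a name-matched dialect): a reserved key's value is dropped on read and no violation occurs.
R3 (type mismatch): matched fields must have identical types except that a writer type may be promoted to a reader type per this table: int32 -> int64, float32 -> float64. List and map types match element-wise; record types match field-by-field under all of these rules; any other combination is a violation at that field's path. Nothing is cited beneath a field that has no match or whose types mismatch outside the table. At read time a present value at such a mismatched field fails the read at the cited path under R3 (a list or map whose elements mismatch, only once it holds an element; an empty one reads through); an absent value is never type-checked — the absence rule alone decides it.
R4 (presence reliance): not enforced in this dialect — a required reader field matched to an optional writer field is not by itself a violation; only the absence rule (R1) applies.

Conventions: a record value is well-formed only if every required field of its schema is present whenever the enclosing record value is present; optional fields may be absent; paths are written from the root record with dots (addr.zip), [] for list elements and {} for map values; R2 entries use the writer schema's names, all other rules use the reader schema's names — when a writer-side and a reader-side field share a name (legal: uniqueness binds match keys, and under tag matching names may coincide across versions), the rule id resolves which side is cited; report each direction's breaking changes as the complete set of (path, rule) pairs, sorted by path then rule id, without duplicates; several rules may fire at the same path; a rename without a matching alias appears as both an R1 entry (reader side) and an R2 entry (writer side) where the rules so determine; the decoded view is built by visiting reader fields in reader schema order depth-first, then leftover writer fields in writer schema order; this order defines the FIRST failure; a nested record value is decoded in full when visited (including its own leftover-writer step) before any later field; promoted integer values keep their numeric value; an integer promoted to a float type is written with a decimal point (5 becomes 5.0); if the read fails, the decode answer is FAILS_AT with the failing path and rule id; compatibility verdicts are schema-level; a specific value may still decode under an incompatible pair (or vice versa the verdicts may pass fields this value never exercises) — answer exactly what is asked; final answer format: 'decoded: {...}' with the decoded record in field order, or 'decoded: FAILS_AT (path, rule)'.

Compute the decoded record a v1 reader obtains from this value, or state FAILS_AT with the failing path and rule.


decoded: FAILS_AT (rating, R2)

the writer's type comes first in each Account pair
decode walk for Account under reader schema v1:
  primary := null (absent, optional -> null)
  email := null (absent, optional -> null)
  score := null (absent, optional -> null)
  age := 1
  price := 3.75
  read fails at rating under R2 (unknown field)
  => FAILS_AT (rating, R2)
the other Account changes do not affect what is asked:
  field email in record Account: tag 9 changed to 31 -> no rule fires on it and the decoded Account view is identical with or without it
  field age in record Account: optional changed to required -> schema-level compatibility only; this Account value's decode is unchanged


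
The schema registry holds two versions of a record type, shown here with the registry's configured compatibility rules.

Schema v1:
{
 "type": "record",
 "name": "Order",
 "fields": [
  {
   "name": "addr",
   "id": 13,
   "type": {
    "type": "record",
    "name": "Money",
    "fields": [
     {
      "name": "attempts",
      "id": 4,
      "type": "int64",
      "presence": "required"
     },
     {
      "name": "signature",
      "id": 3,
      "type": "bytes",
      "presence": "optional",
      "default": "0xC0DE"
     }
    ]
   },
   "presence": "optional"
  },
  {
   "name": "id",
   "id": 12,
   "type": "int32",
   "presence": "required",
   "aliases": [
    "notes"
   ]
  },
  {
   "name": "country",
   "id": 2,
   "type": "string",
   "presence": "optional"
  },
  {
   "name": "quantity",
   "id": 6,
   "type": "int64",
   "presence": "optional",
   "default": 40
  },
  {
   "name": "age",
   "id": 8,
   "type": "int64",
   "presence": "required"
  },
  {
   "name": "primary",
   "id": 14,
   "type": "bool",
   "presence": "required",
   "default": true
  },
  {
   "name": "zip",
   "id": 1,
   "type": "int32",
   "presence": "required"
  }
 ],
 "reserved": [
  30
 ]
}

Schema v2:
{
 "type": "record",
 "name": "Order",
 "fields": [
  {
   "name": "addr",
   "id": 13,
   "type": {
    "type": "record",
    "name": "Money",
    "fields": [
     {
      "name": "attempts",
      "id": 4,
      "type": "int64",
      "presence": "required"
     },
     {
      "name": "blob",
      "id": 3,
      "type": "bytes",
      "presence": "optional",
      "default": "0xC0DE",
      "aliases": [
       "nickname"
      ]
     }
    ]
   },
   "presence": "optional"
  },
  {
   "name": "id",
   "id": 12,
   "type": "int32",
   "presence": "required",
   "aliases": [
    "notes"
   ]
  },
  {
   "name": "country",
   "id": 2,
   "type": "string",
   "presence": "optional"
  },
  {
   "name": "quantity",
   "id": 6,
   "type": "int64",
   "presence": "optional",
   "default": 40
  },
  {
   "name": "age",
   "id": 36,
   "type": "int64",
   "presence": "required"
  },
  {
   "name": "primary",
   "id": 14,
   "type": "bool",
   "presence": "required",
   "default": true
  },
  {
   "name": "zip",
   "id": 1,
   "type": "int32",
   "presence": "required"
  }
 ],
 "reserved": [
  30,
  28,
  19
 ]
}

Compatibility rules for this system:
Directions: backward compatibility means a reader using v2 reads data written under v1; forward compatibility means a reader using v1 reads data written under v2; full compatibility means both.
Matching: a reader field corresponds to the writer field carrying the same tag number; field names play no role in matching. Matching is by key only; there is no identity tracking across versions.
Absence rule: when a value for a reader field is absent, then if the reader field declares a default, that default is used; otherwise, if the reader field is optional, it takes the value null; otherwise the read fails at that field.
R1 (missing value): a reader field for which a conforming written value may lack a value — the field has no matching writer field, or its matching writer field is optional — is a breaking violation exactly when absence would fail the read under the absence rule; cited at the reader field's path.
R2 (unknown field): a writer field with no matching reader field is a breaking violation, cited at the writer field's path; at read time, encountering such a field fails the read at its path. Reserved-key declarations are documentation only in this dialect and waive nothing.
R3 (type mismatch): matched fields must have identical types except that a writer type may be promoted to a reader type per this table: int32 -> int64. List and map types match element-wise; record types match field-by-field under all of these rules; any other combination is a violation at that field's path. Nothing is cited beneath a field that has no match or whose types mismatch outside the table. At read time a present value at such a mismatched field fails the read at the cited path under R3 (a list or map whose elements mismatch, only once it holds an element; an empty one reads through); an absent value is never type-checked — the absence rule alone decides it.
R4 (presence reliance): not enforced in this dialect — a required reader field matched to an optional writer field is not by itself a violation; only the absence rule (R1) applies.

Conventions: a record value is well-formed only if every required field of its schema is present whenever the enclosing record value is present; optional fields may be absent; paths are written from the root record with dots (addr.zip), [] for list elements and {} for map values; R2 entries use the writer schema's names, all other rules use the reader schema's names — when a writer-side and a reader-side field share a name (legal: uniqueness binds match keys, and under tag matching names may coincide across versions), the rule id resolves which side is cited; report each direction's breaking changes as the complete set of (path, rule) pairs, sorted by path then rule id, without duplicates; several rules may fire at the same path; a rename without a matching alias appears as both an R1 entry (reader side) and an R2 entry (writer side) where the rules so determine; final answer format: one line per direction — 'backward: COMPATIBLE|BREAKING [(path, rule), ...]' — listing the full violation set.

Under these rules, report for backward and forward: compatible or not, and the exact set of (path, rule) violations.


in Order below, arrows point writer -> reader
backward on Order — v2 reading data written by v1:
  addr <- addr (Money -> Money, writer optional)
  id <- id (int32 -> int32, writer required)
  country <- country (string -> string, writer optional)
  quantity <- quantity (int64 -> int64, writer optional)
  age: no writer match
  primary <- primary (bool -> bool, writer required)
  zip <- zip (int32 -> int32, writer required)
  age (writer side), unknown to reader
  addr.attempts <- addr.attempts (int64 -> int64, writer required)
  addr.blob <- addr.signature (bytes -> bytes, writer optional)
  rule R1 violated at age
  rule R2 violated at age
  => 2 violation(s): backward is BREAKING for Order
forward on Order — v1 reading data written by v2:
  addr <- addr (Money -> Money, writer optional)
  id <- id (int32 -> int32, writer required)
  country <- country (string -> string, writer optional)
  quantity <- quantity (int64 -> int64, writer optional)
  age: no writer match
  primary <- primary (bool -> bool, writer required)
  zip <- zip (int32 -> int32, writer required)
  age (writer side), unknown to reader
  addr.attempts <- addr.attempts (int64 -> int64, writer required)
  addr.signature <- addr.blob (bytes -> bytes, writer optional)
  rule R1 violated at age
  rule R2 violated at age
  => 2 violation(s): forward is BREAKING for Order

backward: BREAKING [(age, R1), (age, R2)]; forward: BREAKING [(age, R1), (age, R2)]


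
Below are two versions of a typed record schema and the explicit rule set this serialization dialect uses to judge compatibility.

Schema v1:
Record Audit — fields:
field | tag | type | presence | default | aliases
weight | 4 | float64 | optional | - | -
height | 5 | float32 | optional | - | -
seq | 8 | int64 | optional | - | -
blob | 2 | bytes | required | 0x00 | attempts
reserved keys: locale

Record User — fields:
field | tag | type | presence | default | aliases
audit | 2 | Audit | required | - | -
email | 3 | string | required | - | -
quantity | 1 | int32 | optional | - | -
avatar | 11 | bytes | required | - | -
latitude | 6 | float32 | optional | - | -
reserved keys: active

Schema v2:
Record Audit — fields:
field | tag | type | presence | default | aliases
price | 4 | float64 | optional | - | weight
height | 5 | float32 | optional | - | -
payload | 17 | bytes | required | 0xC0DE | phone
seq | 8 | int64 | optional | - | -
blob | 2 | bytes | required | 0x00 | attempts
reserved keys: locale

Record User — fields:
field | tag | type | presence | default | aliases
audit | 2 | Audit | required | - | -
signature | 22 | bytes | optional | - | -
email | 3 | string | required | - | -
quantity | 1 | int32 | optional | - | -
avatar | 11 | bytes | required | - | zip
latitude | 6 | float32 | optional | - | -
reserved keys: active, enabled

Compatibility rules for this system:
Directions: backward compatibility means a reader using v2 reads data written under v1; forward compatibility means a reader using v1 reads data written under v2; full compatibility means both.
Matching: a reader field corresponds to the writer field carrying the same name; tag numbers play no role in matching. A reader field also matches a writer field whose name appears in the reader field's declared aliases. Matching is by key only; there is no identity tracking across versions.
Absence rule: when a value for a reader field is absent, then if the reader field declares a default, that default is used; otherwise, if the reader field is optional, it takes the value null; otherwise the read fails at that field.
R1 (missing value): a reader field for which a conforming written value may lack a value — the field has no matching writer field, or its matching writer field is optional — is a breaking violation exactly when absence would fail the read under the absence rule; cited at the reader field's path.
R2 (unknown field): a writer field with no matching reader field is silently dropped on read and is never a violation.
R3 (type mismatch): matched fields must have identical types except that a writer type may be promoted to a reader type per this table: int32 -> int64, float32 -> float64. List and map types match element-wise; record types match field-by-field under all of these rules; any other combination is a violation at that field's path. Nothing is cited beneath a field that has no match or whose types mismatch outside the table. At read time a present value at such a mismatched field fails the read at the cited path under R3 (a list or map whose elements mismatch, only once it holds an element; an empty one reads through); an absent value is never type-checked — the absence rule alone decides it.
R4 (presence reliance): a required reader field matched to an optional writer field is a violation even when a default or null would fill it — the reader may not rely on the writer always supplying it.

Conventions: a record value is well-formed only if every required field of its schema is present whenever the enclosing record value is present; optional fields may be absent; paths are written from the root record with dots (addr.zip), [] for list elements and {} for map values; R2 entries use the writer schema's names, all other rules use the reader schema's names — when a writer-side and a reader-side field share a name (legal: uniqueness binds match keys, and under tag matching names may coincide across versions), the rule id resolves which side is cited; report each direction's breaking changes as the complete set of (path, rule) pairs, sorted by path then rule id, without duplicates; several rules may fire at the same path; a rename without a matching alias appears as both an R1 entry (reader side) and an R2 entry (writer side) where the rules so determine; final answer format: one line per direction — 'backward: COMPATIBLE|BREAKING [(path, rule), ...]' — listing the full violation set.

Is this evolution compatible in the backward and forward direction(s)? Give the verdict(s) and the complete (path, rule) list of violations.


the writer's type comes first in each User pair
backward on User — v2 reading data written by v1:
  writer required, Audit -> Audit: reader audit maps from writer audit
  signature has no writer counterpart
  writer required, string -> string: reader email maps from writer email
  writer optional, int32 -> int32: reader quantity maps from writer quantity
  writer required, bytes -> bytes: reader avatar maps from writer avatar
  writer optional, float32 -> float32: reader latitude maps from writer latitude
  writer optional, float64 -> float64: reader audit.price maps from writer audit.weight
  writer optional, float32 -> float32: reader audit.height maps from writer audit.height
  audit.payload has no writer counterpart
  writer optional, int64 -> int64: reader audit.seq maps from writer audit.seq
  writer required, bytes -> bytes: reader audit.blob maps from writer audit.blob
  => no violations; backward on User: COMPATIBLE
forward on User — v1 reading data written by v2:
  writer required, Audit -> Audit: reader audit maps from writer audit
  writer required, string -> string: reader email maps from writer email
  writer optional, int32 -> int32: reader quantity maps from writer quantity
  writer required, bytes -> bytes: reader avatar maps from writer avatar
  writer optional, float32 -> float32: reader latitude maps from writer latitude
  writer signature: unknown to reader
  audit.weight has no writer counterpart
  writer optional, float32 -> float32: reader audit.height maps from writer audit.height
  writer optional, int64 -> int64: reader audit.seq maps from writer audit.seq
  writer required, bytes -> bytes: reader audit.blob maps from writer audit.blob
  writer audit.price: unknown to reader
  writer audit.payload: unknown to reader
  => no violations; forward on User: COMPATIBLE

backward: COMPATIBLE []; forward: COMPATIBLE []
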